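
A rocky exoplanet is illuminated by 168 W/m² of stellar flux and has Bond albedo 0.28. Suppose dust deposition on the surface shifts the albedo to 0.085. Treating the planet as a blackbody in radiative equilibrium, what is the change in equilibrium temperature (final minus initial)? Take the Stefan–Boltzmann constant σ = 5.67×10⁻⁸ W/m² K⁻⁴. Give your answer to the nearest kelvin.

9 K

Initial: T₁ = [S(1−0.28)/(4σ)]^(1/4) = 152.0 K.
With α = 0.085, T₂ = 161.4 K.
ΔT = T₂ − T₁ = 9.384 K.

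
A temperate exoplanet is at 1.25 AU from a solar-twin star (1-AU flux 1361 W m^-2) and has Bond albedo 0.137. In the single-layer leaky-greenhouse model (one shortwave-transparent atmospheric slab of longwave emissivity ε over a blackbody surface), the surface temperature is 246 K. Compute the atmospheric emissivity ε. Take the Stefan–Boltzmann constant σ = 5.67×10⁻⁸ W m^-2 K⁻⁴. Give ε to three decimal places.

0.190

Flux at the orbit: S = 1361/(1.25)² = 871.0 W m^-2.
Effective temperature: T_e = [S(1−α)/(4σ)]^(1/4) = 239.9 K.
Since (2−ε)/2 = (T_e/T_s)⁴ = 0.9050, ε = 0.1899.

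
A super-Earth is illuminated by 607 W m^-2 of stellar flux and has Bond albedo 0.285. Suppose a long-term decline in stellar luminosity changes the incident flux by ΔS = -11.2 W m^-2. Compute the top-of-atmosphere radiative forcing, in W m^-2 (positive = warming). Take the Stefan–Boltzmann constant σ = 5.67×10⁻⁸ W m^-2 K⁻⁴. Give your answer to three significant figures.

ΔF = Δ[S(1−α)]/4 = (1−0.285)·-11.2/4 = -2.002 W m^-2.

-2.00 W m^-2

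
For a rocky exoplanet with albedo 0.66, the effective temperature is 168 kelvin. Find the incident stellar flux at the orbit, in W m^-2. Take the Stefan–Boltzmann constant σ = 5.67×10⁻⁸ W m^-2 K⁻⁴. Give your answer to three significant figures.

531 W m^-2

From S(1−α)/4 = σT⁴: S = 4σT⁴/(1−α).
The emitted flux is σT⁴ = 45.17 W m^-2.
S = 4·45.17/0.34 = 531.4 W m^-2.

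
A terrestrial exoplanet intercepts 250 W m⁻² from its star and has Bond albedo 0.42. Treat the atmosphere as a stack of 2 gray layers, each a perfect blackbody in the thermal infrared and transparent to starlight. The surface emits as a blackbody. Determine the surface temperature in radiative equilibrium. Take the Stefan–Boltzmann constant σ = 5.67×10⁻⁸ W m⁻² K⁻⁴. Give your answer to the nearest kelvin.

209 K

The effective emission temperature is T_e = [S(1−α)/(4σ)]^¼ = 159.0 K.
Layer-by-layer balance gives σT_s⁴ = (N+1)σT_e⁴, so T_s = 3^¼·159.0 = 209.3 K.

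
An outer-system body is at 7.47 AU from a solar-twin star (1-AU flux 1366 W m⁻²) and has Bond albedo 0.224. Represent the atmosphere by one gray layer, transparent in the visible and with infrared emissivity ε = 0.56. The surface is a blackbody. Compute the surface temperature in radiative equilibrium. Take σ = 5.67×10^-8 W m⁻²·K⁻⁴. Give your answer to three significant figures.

104 K

Flux at the orbit: S = 1366/(7.47)² = 24.48 W m⁻².
The planet radiates to space at T_e = [S(1−α)/(4σ)]^(1/4) = 95.67 K.
The surface balance (absorbed SW + ε·downward IR = σT_s⁴) with T_a⁴ = T_s⁴/2 reduces to T_s = T_e·[2/(2−ε)]^¼ = 103.9 K.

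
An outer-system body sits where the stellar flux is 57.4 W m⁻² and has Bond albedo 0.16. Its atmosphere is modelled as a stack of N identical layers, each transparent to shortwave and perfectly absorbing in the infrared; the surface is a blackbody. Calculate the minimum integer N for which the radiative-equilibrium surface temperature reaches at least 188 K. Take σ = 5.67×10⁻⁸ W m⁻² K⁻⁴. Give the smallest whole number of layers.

OLR = S(1−α)/4 = 12.05 W m⁻²; the top layer radiates at T_e = 120.7 K.
T_s = (N+1)^(1/4)·T_e ≥ 188 K requires N+1 ≥ (T_s/T_e)⁴ = (188/120.7)⁴ = 5.876.
Rounding up, N = 5.

5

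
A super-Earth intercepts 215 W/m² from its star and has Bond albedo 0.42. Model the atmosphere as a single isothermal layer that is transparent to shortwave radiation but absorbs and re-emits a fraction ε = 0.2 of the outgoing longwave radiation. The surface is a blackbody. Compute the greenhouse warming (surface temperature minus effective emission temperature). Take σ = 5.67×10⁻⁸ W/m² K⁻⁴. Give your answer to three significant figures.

At the top of the atmosphere, σT_e⁴ = S(1−α)/4 = 31.18 W/m², giving T_e = 153.1 K.
For a single slab of emissivity ε, T_s⁴ = 2T_e⁴/(2−ε); thus T_s = 153.1·(1.111)^(1/4) = 157.2 K.
The atmosphere warms the surface by 4.087 K.

4.09 K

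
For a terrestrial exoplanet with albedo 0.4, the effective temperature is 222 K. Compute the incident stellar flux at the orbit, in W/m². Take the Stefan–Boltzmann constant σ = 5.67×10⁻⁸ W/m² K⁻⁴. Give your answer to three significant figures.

918 W/m²

From S(1−α)/4 = σT⁴: S = 4σT⁴/(1−α).
σT⁴ = 5.67×10⁻⁸·(222)⁴ = 137.7 W/m².
S = 4·137.7/0.6 = 918.1 W/m².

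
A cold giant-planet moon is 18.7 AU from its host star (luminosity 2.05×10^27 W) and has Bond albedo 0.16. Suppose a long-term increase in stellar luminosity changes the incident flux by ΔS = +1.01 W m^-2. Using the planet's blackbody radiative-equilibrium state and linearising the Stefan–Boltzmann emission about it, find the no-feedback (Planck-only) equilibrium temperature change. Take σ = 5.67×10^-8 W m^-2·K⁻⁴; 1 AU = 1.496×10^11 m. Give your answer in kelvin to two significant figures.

1.1 K

d = 18.7 × 1.496×10^11 m = 2.798×10^12 m.
Spreading L over a sphere of radius d: S = 2.05×10^27/(4π·2.80×10^12²) = 20.84 W m^-2.
The baseline emission temperature is T_e = 93.74 K.
Only a fraction (1−α) is absorbed and it's spread over 4πR², so ΔF = (1−α)ΔS/4 = 0.2121 W m^-2.
Planck response: λ_P = 4σT_e³ = 4·5.67×10⁻⁸·(93.74)³ = 0.1868 W m^-2/K.
ΔT₀ = ΔF/λ_P = 0.2121/0.1868 = 1.14 K.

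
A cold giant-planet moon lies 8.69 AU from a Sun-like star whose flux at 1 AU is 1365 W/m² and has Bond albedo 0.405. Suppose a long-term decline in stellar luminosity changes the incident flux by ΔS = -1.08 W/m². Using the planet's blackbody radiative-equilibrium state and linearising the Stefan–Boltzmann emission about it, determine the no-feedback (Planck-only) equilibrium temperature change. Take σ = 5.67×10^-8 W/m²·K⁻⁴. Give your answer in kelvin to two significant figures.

-1.2 K

By the inverse-square law, S = 1365/8.69² = 18.08 W/m².
The baseline emission temperature is T_e = 82.98 K.
Only a fraction (1−α) is absorbed and it's spread over 4πR², so ΔF = (1−α)ΔS/4 = -0.1607 W/m².
Planck response: λ_P = 4σT_e³ = 4·5.67×10⁻⁸·(82.98)³ = 0.1296 W/m²/K.
ΔT₀ = ΔF/λ_P = -0.1607/0.1296 = -1.24 K.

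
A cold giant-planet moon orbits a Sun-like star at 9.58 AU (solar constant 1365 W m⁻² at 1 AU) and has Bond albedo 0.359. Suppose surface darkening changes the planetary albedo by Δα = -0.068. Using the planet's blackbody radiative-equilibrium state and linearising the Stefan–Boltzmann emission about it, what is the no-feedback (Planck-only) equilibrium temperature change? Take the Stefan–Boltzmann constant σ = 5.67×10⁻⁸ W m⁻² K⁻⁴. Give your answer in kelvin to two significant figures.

Flux at the orbit: S = 1365/(9.58)² = 14.87 W m⁻².
The baseline emission temperature is T_e = 80.52 K.
ΔF = −(S/4)Δα = −(14.87/4)×(-0.068) = 0.2528 W m⁻².
Planck response: λ_P = 4σT_e³ = 4·5.67×10⁻⁸·(80.52)³ = 0.1184 W m⁻²/K.
Hence the no-feedback warming is ΔF/(4σT_e³) = 2.14 K.

2.1 K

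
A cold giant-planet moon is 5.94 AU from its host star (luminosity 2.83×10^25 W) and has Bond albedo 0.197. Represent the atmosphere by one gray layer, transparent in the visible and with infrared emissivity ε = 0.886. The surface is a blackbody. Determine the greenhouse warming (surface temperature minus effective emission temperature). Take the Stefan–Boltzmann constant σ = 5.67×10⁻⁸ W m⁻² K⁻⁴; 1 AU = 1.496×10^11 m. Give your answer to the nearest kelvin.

d = 5.94 × 1.496×10^11 m = 8.886×10^11 m.
Flux at the orbit: S = L/(4πd²) = 2.83×10^25/(4π·(8.89×10^11)²) = 2.852 W m⁻².
At the top of the atmosphere, σT_e⁴ = S(1−α)/4 = 0.5725 W m⁻², giving T_e = 56.37 K.
Surface balance with a leaky layer gives σT_s⁴ = σT_e⁴·2/(2−ε), so T_s = T_e·[2/(2−0.886)]^(1/4) = 65.25 K.
The atmosphere warms the surface by 8.881 K.

9 K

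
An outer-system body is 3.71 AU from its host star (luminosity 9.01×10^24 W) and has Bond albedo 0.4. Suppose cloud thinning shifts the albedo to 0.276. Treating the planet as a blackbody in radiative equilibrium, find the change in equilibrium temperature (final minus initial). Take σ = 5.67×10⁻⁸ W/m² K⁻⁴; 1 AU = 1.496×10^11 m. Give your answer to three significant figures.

2.40 kelvin

d = 3.71 × 1.496×10^11 m = 5.550×10^11 m.
Spreading L over a sphere of radius d: S = 9.01×10^24/(4π·5.55×10^11²) = 2.328 W/m².
Initial: T₁ = [S(1−0.4)/(4σ)]^(1/4) = 49.81 K.
With α = 0.276, T₂ = 52.21 K.
ΔT = T₂ − T₁ = 2.395 K.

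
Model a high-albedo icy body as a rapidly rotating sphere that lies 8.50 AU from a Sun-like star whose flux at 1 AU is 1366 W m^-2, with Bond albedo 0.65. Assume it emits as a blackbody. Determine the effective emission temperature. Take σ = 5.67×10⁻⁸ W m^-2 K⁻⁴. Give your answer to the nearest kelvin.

73 K

By the inverse-square law, S = 1366/8.50² = 18.91 W m^-2.
Averaging over the sphere, the absorbed flux is S(1−α)/4 = 1.654 W m^-2.
Balancing against σT⁴: T = (1.654/5.67×10⁻⁸)^(1/4) = 73.50 K.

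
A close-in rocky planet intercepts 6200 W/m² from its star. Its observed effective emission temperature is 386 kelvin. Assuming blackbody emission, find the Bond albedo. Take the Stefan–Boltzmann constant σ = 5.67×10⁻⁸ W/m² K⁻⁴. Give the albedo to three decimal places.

From σT⁴ = S(1−α)/4 we invert for α: 1−α = 4σT⁴/S.
σT⁴ = 1259 W/m², so 4σT⁴ = 5035 W/m².
Hence α = 1 − 5035/6200 = 0.1879.

0.188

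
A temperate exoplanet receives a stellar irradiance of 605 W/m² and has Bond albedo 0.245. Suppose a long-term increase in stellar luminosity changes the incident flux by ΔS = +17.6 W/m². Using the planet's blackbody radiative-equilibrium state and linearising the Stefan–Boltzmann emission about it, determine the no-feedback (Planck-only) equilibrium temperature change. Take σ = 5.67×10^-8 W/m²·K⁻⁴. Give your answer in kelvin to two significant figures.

1.5 K

Reference equilibrium: T_e = [S(1−α)/(4σ)]^(1/4) = 211.8 K.
ΔF = Δ[S(1−α)]/4 = (1−0.245)·+17.6/4 = 3.322 W/m².
The Planck feedback parameter is 4σT_e³ = 2.156 W/m²/K.
Hence the no-feedback warming is ΔF/(4σT_e³) = 1.54 K.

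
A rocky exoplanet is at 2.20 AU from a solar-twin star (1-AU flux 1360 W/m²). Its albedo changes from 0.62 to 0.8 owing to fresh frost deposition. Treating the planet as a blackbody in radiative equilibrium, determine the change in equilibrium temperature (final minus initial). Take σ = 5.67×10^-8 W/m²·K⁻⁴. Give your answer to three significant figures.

Irradiance scales as 1/d², so S = 1360 W/m² × (1/2.20)² = 281.0 W/m².
Before: T₁ = [281.0·0.38/(4σ)]^(1/4) = 147.3 K.
After:  T₂ = [281.0·0.2/(4σ)]^(1/4) = 125.5 K.
ΔT = T₂ − T₁ = -21.84 K.

-21.8 kelvin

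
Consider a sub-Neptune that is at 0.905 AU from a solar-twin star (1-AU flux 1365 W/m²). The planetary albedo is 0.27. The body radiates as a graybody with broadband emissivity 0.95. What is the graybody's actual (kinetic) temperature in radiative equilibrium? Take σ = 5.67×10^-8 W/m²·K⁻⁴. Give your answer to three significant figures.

Flux at the orbit: S = 1365/(0.905)² = 1667 W/m².
Absorbed flux (global mean): S(1−α)/4 = 1667·0.73/4 = 304.2 W/m².
Equating to εσT⁴ with ε = 0.95: T = (304.2/0.95σ)^(1/4) = 274.1 K.

274 K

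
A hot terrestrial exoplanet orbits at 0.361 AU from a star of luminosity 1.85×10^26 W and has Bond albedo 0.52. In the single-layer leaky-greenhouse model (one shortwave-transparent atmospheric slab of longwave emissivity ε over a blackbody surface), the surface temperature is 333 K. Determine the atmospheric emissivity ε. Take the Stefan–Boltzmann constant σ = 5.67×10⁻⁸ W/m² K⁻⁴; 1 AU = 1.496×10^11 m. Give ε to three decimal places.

d = 0.361 × 1.496×10^11 m = 5.401×10^10 m.
Flux at the orbit: S = L/(4πd²) = 1.85×10^26/(4π·(5.40×10^10)²) = 5048 W/m².
First, T_e = [5048·(1−0.52)/(4σ)]^(1/4) = 321.5 K.
Since (2−ε)/2 = (T_e/T_s)⁴ = 0.8688, ε = 0.2625.

0.262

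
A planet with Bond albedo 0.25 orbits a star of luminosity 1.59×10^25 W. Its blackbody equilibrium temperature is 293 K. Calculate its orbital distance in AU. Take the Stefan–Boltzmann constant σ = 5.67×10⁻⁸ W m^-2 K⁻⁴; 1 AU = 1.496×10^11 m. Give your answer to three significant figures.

Energy balance gives S = 4σT⁴/(1−α) = 2229 W m^-2.
Then d = [L/(4πS)]^(1/2) = 2.383×10^10 m, i.e. 0.1593 AU.

0.159 AU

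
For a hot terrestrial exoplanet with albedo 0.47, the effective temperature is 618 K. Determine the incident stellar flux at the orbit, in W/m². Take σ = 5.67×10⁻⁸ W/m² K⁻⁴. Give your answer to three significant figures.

Invert the energy balance for S: S = 4σT⁴/(1−α).
σT⁴ = 5.67×10⁻⁸·(618)⁴ = 8271 W/m².
So S = 4×8271/(1−0.47) = 62420 W/m².

62400 W/m²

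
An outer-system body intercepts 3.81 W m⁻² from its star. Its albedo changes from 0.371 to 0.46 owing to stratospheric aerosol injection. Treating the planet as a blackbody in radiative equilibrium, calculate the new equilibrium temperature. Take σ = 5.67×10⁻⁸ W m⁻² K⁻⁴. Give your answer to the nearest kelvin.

55 K

T₂ = [S(1−α₂)/(4σ)]^(1/4) = [3.810·0.54/(4σ)]^(1/4) = 54.88 K.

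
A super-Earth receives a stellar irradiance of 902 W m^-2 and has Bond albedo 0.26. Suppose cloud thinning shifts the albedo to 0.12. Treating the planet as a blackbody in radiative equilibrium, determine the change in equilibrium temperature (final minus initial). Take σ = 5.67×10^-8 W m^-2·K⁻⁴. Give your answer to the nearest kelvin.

Initial: T₁ = [S(1−0.26)/(4σ)]^(1/4) = 232.9 K.
Final:   T₂ = [S(1−0.12)/(4σ)]^(1/4) = 243.2 K.
Change: 243.2 − 232.9 = 10.31 K.

10 K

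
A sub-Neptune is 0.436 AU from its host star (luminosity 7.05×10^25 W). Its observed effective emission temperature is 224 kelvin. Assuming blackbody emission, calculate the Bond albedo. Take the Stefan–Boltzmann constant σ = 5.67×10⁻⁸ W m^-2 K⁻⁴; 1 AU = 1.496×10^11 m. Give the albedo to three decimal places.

d = 0.436 × 1.496×10^11 m = 6.523×10^10 m.
Spreading L over a sphere of radius d: S = 7.05×10^25/(4π·6.52×10^10²) = 1319 W m^-2.
Rearranging the radiative balance, α = 1 − 4σT⁴/S.
σT⁴ = 142.7 W m^-2, so 4σT⁴ = 571.0 W m^-2.
Hence α = 1 − 571.0/1319 = 0.5670.

0.567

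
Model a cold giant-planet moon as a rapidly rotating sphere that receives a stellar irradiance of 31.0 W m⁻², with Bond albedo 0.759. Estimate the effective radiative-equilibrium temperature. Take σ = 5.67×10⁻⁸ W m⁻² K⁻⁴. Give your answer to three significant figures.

The planet absorbs (1−α)S over its disc πR² and re-emits over 4πR², so the mean absorbed flux is (1−0.759)·31.00/4 = 1.868 W m⁻².
In equilibrium σT⁴ equals this, so T = 75.76 K.

75.8 K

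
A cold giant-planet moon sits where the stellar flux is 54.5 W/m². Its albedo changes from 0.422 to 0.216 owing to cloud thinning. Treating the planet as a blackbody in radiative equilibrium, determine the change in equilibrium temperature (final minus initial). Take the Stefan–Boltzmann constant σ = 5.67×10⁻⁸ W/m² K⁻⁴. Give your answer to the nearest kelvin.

Initial: T₁ = [S(1−0.422)/(4σ)]^(1/4) = 108.6 K.
Final:   T₂ = [S(1−0.216)/(4σ)]^(1/4) = 117.2 K.
Change: 117.2 − 108.6 = 8.597 K.

9 kelvin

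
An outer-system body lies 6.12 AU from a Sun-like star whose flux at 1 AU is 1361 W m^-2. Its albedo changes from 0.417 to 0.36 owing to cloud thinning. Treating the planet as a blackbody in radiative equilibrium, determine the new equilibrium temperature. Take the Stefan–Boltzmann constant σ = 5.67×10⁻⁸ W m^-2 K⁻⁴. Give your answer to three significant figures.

Flux at the orbit: S = 1361/(6.12)² = 36.34 W m^-2.
T₂ = [S(1−α₂)/(4σ)]^(1/4) = [36.34·0.64/(4σ)]^(1/4) = 100.6 K.

101 kelvin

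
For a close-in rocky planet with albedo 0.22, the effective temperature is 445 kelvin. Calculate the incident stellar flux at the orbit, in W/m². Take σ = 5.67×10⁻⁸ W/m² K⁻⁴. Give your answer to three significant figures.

Invert the energy balance for S: S = 4σT⁴/(1−α).
The emitted flux is σT⁴ = 2223 W/m².
So S = 4×2223/(1−0.22) = 11400 W/m².

11400 W/m²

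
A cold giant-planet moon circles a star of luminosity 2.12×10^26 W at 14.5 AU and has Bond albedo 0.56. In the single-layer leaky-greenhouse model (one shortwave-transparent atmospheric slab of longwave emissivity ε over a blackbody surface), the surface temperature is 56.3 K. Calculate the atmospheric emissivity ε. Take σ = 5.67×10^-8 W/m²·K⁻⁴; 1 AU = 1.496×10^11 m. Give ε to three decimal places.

0.615

Orbital distance: d = 14.5 AU = 2.169×10^12 m.
Flux at the orbit: S = L/(4πd²) = 2.12×10^26/(4π·(2.17×10^12)²) = 3.585 W/m².
First, T_e = [3.585·(1−0.56)/(4σ)]^(1/4) = 51.36 K.
T_s⁴ = T_e⁴·2/(2−ε) → ε = 2 − 2(T_e/T_s)⁴ = 2 − 2·(51.36/56.3)⁴ = 0.6154.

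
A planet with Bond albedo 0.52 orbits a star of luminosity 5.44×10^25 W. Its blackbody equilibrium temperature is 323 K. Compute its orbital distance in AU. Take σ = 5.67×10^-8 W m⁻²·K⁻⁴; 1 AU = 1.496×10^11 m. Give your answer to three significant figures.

Required flux: S = 4σT⁴/(1−α) = 5143 W m⁻².
S = L/(4πd²) → d = √(L/4πS) = √(5.44×10^25/(4π·5143)) = 2.901×10^10 m = 0.1939 AU.

0.194 AU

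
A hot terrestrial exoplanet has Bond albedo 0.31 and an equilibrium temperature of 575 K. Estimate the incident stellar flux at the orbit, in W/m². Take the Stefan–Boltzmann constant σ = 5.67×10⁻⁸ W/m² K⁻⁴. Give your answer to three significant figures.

35900 W/m²

Invert the energy balance for S: S = 4σT⁴/(1−α).
σT⁴ = 5.67×10⁻⁸·(575)⁴ = 6198 W/m².
S = 4·6198/0.69 = 35930 W/m².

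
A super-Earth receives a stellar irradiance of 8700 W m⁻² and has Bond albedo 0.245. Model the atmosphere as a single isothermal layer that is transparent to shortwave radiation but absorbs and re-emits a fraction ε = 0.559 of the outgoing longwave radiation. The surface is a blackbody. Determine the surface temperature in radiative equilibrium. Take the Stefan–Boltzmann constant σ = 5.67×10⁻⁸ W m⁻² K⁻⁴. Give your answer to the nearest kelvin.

Effective emission temperature (TOA balance): σT_e⁴ = S(1−α)/4 = 1642 W m⁻² → T_e = 412.5 K.
For a single slab of emissivity ε, T_s⁴ = 2T_e⁴/(2−ε); thus T_s = 412.5·(1.388)^(1/4) = 447.8 K.

448 kelvin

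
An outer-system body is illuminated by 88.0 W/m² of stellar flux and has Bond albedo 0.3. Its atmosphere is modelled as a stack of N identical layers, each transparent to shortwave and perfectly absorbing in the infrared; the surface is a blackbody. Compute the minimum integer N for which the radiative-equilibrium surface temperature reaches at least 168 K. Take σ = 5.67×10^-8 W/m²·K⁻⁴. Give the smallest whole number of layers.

Top-of-atmosphere balance: σT_e⁴ = S(1−α)/4 = 15.40 W/m² → T_e = 128.4 K.
T_s = (N+1)^(1/4)·T_e ≥ 168 K requires N+1 ≥ (T_s/T_e)⁴ = (168/128.4)⁴ = 2.933.
So N ≥ 1.933; the smallest integer is N = 2.

2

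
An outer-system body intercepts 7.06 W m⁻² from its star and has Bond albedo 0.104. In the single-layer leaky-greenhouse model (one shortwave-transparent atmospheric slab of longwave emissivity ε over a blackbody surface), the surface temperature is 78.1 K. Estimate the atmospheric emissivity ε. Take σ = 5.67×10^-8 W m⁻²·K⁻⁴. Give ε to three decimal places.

0.501

Effective temperature: T_e = [S(1−α)/(4σ)]^(1/4) = 72.67 K.
T_s⁴ = T_e⁴·2/(2−ε) → ε = 2 − 2(T_e/T_s)⁴ = 2 − 2·(72.67/78.1)⁴ = 0.5007.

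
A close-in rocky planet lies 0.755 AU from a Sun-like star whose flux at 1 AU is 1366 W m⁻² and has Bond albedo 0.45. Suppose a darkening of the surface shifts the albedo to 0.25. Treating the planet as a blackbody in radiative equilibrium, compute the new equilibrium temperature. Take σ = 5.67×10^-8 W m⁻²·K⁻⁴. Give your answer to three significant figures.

By the inverse-square law, S = 1366/0.755² = 2396 W m⁻².
With the new albedo, S(1−α₂)/4 = 449.3 W m⁻², so T₂ = 298.4 K.

298 K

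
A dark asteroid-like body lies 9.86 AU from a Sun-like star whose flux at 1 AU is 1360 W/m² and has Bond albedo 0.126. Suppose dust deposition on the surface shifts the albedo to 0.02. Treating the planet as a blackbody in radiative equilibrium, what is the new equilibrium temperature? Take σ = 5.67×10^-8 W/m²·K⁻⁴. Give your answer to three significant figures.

88.2 kelvin

Irradiance scales as 1/d², so S = 1360 W/m² × (1/9.86)² = 13.99 W/m².
With the new albedo, S(1−α₂)/4 = 3.427 W/m², so T₂ = 88.17 K.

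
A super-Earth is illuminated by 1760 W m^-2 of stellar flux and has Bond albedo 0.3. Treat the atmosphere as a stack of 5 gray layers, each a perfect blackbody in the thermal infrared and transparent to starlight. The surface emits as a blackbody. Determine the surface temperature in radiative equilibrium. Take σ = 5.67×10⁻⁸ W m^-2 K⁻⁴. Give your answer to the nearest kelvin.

425 kelvin

OLR = S(1−α)/4 = 308.0 W m^-2; the top layer radiates at T_e = 271.5 K.
Layer-by-layer balance gives σT_s⁴ = (N+1)σT_e⁴, so T_s = 6^¼·271.5 = 424.9 K.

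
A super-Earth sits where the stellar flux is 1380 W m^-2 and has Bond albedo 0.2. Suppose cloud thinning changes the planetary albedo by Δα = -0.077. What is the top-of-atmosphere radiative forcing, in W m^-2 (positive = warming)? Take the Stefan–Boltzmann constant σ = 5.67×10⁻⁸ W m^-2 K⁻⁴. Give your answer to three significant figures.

26.6 W m^-2

The change in absorbed flux is Δ[S(1−α)/4] = −SΔα/4 = 26.57 W m^-2.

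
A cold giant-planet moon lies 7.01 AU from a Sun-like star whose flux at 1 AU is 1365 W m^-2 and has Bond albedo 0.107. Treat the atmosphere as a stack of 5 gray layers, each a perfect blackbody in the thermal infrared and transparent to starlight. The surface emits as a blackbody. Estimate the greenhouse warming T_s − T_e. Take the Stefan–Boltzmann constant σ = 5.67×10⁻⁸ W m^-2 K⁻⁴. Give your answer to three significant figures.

57.8 K

By the inverse-square law, S = 1365/7.01² = 27.78 W m^-2.
Top-of-atmosphere balance: σT_e⁴ = S(1−α)/4 = 6.201 W m^-2 → T_e = 102.3 K.
T_s = (N+1)^(1/4)·T_e = 160.1 K.
Warming: T_s − T_e = 57.79 K.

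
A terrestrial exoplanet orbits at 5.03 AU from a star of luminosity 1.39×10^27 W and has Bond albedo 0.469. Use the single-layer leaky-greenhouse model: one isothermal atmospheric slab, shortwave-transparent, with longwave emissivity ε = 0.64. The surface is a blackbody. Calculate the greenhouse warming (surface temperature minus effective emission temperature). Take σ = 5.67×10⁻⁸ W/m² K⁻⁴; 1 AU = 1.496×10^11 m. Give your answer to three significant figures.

d = 5.03 × 1.496×10^11 m = 7.525×10^11 m.
S = L/(4πd²) = 195.3 W/m².
The planet radiates to space at T_e = [S(1−α)/(4σ)]^(1/4) = 146.2 K.
Surface balance with a leaky layer gives σT_s⁴ = σT_e⁴·2/(2−ε), so T_s = T_e·[2/(2−0.64)]^(1/4) = 161.0 K.
T_s − T_e = 161.0 − 146.2 = 14.80 K.

14.8 K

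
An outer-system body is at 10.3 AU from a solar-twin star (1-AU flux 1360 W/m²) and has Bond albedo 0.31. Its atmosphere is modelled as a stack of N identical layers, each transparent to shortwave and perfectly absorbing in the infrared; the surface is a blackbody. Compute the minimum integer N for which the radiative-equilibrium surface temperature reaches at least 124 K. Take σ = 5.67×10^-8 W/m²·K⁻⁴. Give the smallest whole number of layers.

Flux at the orbit: S = 1360/(10.3)² = 12.82 W/m².
Top-of-atmosphere balance: σT_e⁴ = S(1−α)/4 = 2.211 W/m² → T_e = 79.03 K.
T_s = (N+1)^(1/4)·T_e ≥ 124 K requires N+1 ≥ (T_s/T_e)⁴ = (124/79.03)⁴ = 6.062.
The minimum whole number is N = 6.

6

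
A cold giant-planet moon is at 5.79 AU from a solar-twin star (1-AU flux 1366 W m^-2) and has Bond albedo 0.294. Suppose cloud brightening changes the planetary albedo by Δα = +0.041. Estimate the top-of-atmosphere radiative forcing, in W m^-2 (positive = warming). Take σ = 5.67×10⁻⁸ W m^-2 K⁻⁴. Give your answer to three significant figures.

-0.418 W m^-2

Flux at the orbit: S = 1366/(5.79)² = 40.75 W m^-2.
TOA radiative forcing: ΔF = −S·Δα/4 = −40.75·(+0.041)/4 = -0.4177 W m^-2.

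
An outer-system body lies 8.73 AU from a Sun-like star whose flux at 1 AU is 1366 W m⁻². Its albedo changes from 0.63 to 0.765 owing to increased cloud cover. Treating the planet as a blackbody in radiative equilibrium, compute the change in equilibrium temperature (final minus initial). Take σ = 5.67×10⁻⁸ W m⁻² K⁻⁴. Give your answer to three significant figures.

-7.89 kelvin

Flux at the orbit: S = 1366/(8.73)² = 17.92 W m⁻².
Initial: T₁ = [S(1−0.63)/(4σ)]^(1/4) = 73.54 K.
After:  T₂ = [17.92·0.235/(4σ)]^(1/4) = 65.65 K.
Change: 65.65 − 73.54 = -7.889 K.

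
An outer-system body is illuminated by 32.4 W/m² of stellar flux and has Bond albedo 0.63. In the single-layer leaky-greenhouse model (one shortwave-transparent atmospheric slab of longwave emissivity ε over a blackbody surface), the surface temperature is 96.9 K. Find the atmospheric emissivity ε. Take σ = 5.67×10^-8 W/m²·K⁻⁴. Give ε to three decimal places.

0.801

Effective temperature: T_e = [S(1−α)/(4σ)]^(1/4) = 85.27 K.
Since (2−ε)/2 = (T_e/T_s)⁴ = 0.5995, ε = 0.8009.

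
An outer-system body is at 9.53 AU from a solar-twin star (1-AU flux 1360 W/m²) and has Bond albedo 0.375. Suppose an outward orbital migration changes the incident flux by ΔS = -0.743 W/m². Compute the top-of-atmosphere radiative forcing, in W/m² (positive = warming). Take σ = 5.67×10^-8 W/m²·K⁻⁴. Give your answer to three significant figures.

-0.116 W/m²

Irradiance scales as 1/d², so S = 1360 W/m² × (1/9.53)² = 14.97 W/m².
TOA radiative forcing: ΔF = (1−α)ΔS/4 = 0.625·(-0.743)/4 = -0.1161 W/m².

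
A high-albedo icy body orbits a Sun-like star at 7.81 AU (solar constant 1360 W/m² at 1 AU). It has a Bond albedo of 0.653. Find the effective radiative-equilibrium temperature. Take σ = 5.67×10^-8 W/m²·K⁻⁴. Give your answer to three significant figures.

Irradiance scales as 1/d², so S = 1360 W/m² × (1/7.81)² = 22.30 W/m².
The planet absorbs (1−α)S over its disc πR² and re-emits over 4πR², so the mean absorbed flux is (1−0.653)·22.30/4 = 1.934 W/m².
In equilibrium σT⁴ equals this, so T = 76.42 K.

76.4 kelvin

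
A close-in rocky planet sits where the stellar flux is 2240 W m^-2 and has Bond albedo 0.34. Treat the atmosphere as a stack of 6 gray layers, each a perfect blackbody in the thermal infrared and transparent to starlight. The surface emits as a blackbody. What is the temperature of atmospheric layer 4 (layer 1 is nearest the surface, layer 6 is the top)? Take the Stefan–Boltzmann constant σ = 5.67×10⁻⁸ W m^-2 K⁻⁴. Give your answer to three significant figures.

374 K

The effective emission temperature is T_e = [S(1−α)/(4σ)]^¼ = 284.1 K.
The net upward flux σT_e⁴ is constant between every pair of levels, so T_k⁴ = (N+1−k)T_e⁴.
T_4 = (3)^(1/4)·284.1 = 374.0 K.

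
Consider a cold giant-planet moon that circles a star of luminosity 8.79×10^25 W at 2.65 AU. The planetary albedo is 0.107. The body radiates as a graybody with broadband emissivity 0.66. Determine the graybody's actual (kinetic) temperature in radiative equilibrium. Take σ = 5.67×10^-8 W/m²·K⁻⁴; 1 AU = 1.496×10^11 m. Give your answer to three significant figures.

128 K

d = 2.65 × 1.496×10^11 m = 3.964×10^11 m.
Spreading L over a sphere of radius d: S = 8.79×10^25/(4π·3.96×10^11²) = 44.51 W/m².
Averaging over the sphere, the absorbed flux is S(1−α)/4 = 9.936 W/m².
Equating to εσT⁴ with ε = 0.66: T = (9.936/0.66σ)^(1/4) = 127.7 K.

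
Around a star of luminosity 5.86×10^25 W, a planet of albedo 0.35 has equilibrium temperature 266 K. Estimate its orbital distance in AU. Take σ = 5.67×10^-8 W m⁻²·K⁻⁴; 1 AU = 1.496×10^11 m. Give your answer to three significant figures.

Energy balance gives S = 4σT⁴/(1−α) = 1747 W m⁻².
Then d = [L/(4πS)]^(1/2) = 5.167×10^10 m, i.e. 0.3454 AU.

0.345 AU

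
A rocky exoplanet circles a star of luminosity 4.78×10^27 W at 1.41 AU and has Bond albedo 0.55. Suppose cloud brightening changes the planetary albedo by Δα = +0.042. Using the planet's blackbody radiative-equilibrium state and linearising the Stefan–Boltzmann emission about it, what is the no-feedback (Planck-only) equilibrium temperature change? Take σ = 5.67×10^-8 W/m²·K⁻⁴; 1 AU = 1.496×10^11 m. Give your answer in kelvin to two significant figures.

-8.4 kelvin

d = 1.41 × 1.496×10^11 m = 2.109×10^11 m.
Flux at the orbit: S = L/(4πd²) = 4.78×10^27/(4π·(2.11×10^11)²) = 8549 W/m².
Unperturbed T_e = [8549·(1−0.55)/(4σ)]^¼ = 360.9 K.
The change in absorbed flux is Δ[S(1−α)/4] = −SΔα/4 = -89.76 W/m².
The Planck feedback parameter is 4σT_e³ = 10.66 W/m²/K.
ΔT₀ = ΔF/λ_P = -89.76/10.66 = -8.42 K.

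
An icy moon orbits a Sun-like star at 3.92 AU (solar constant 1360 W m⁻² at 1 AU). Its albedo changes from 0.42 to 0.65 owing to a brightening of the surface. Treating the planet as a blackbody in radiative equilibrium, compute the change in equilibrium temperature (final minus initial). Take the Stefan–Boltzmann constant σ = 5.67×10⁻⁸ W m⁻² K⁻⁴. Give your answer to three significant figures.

Irradiance scales as 1/d², so S = 1360 W m⁻² × (1/3.92)² = 88.50 W m⁻².
Initial: T₁ = [S(1−0.42)/(4σ)]^(1/4) = 122.7 K.
Final:   T₂ = [S(1−0.65)/(4σ)]^(1/4) = 108.1 K.
Change: 108.1 − 122.7 = -14.55 K.

-14.6 K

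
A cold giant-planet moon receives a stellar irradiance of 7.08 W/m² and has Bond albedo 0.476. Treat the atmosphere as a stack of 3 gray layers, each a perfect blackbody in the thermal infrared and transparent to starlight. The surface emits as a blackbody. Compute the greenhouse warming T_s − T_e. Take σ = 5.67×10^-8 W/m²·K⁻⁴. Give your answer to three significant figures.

26.3 K

Top-of-atmosphere balance: σT_e⁴ = S(1−α)/4 = 0.9275 W/m² → T_e = 63.60 K.
T_s = (N+1)^(1/4)·T_e = 89.94 K.
So the greenhouse effect raises the surface by 89.94 − 63.60 = 26.34 K.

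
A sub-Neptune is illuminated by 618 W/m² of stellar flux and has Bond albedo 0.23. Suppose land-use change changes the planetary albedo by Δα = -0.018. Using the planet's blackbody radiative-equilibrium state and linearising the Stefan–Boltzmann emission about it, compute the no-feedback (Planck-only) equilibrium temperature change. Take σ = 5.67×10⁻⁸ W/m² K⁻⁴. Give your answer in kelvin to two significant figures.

Unperturbed T_e = [618.0·(1−0.23)/(4σ)]^¼ = 214.0 K.
ΔF = −(S/4)Δα = −(618.0/4)×(-0.018) = 2.781 W/m².
Planck response: λ_P = 4σT_e³ = 4·5.67×10⁻⁸·(214.0)³ = 2.223 W/m²/K.
ΔT₀ = ΔF/λ_P = 2.781/2.223 = 1.25 K.

1.3 K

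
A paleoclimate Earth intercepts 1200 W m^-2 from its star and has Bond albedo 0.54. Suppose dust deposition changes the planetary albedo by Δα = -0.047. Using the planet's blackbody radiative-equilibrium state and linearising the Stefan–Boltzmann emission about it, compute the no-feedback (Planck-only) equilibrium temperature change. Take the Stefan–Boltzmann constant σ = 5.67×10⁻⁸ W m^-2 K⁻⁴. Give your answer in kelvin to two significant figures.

5.7 K

Unperturbed T_e = [1200·(1−0.54)/(4σ)]^¼ = 222.1 K.
TOA radiative forcing: ΔF = −S·Δα/4 = −1200·(-0.047)/4 = 14.10 W m^-2.
The Planck feedback parameter is 4σT_e³ = 2.485 W m^-2/K.
ΔT₀ = ΔF/λ_P = 14.10/2.485 = 5.67 K.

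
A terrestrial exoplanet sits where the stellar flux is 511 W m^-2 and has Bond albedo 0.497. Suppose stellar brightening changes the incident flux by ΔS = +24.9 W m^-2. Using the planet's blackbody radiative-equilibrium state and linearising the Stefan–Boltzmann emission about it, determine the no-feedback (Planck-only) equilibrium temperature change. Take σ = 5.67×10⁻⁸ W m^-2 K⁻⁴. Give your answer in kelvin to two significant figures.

The baseline emission temperature is T_e = 183.5 K.
Only a fraction (1−α) is absorbed and it's spread over 4πR², so ΔF = (1−α)ΔS/4 = 3.131 W m^-2.
Planck response: λ_P = 4σT_e³ = 4·5.67×10⁻⁸·(183.5)³ = 1.401 W m^-2/K.
So ΔT₀ = 3.131/1.401 = 2.24 K.

2.2 kelvin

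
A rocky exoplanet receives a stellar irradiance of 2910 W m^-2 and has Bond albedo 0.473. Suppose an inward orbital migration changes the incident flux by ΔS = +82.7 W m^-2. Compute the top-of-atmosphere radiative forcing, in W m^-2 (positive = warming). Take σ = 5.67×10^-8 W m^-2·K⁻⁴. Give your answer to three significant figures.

10.9 W m^-2

TOA radiative forcing: ΔF = (1−α)ΔS/4 = 0.527·(+82.7)/4 = 10.90 W m^-2.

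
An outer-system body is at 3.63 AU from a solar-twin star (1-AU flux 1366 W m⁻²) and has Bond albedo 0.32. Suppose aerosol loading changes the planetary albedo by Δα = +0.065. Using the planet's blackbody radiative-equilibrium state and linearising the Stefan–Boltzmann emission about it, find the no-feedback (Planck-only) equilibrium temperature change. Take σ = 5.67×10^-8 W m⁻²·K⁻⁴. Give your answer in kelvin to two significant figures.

By the inverse-square law, S = 1366/3.63² = 103.7 W m⁻².
Reference equilibrium: T_e = [S(1−α)/(4σ)]^(1/4) = 132.8 K.
ΔF = −(S/4)Δα = −(103.7/4)×(+0.065) = -1.685 W m⁻².
The Planck feedback parameter is 4σT_e³ = 0.5309 W m⁻²/K.
So ΔT₀ = -1.685/0.5309 = -3.17 K.

-3.2 K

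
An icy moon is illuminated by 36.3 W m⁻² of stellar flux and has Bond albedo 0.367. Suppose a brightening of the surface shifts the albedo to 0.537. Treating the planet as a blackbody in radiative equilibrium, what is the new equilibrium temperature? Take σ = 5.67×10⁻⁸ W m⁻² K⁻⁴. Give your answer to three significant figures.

92.8 kelvin

With the new albedo, S(1−α₂)/4 = 4.202 W m⁻², so T₂ = 92.78 K.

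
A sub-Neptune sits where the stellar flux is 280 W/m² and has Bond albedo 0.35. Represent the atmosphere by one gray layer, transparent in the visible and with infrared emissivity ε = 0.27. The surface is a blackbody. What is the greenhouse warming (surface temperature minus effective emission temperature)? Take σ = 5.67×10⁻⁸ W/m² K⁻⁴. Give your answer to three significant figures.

6.21 K

The planet radiates to space at T_e = [S(1−α)/(4σ)]^(1/4) = 168.3 K.
For a single slab of emissivity ε, T_s⁴ = 2T_e⁴/(2−ε); thus T_s = 168.3·(1.156)^(1/4) = 174.5 K.
T_s − T_e = 174.5 − 168.3 = 6.214 K.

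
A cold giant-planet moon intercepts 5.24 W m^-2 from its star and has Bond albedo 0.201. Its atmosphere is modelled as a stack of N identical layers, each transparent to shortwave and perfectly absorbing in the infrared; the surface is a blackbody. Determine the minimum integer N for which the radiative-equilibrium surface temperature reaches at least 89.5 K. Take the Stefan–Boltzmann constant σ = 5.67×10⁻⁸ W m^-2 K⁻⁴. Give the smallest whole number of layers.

OLR = S(1−α)/4 = 1.047 W m^-2; the top layer radiates at T_e = 65.55 K.
Since T_s⁴ = (N+1)T_e⁴, we need N ≥ (T_s/T_e)⁴ − 1 = 2.476.
The minimum whole number is N = 3.

3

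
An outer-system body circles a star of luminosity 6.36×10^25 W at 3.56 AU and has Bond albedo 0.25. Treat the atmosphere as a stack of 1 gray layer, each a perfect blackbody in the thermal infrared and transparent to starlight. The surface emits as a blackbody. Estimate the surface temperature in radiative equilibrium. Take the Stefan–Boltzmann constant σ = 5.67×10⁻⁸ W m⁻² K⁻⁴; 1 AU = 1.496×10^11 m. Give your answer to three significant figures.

104 K

Orbital distance: d = 3.56 AU = 5.326×10^11 m.
Flux at the orbit: S = L/(4πd²) = 6.36×10^25/(4π·(5.33×10^11)²) = 17.84 W m⁻².
OLR = S(1−α)/4 = 3.346 W m⁻²; the top layer radiates at T_e = 87.64 K.
Layer-by-layer balance gives σT_s⁴ = (N+1)σT_e⁴, so T_s = 2^¼·87.64 = 104.2 K.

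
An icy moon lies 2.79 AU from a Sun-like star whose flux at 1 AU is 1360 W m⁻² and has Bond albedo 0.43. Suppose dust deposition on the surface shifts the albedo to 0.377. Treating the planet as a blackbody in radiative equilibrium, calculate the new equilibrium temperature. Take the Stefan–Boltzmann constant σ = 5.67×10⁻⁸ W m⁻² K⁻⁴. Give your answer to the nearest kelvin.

148 K

Irradiance scales as 1/d², so S = 1360 W m⁻² × (1/2.79)² = 174.7 W m⁻².
With the new albedo, S(1−α₂)/4 = 27.21 W m⁻², so T₂ = 148.0 K.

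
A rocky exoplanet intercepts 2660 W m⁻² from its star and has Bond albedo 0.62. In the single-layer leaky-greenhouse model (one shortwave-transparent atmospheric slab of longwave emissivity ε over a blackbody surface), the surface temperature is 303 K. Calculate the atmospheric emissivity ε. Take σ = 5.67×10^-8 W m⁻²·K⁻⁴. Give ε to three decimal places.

Effective temperature: T_e = [S(1−α)/(4σ)]^(1/4) = 258.4 K.
Inverting T_s⁴ = 2T_e⁴/(2−ε): (T_e/T_s)⁴ = 0.5288, so ε = 2(1 − 0.5288) = 0.9425.

0.942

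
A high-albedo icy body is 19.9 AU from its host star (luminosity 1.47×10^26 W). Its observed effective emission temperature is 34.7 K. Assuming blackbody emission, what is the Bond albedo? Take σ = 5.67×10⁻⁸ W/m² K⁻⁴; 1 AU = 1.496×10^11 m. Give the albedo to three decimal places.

0.751

Orbital distance: d = 19.9 AU = 2.977×10^12 m.
S = L/(4πd²) = 1.320 W/m².
Energy balance: S(1−α)/4 = σT⁴, so 1−α = 4σT⁴/S.
σT⁴ = 0.08221 W/m², so 4σT⁴ = 0.3288 W/m².
1−α = 0.3288/1.320 = 0.2491, so α = 0.7509.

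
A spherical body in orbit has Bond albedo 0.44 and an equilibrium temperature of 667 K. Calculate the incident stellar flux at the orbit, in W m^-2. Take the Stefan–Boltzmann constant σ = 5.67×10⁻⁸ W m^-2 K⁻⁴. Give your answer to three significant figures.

Invert the energy balance for S: S = 4σT⁴/(1−α).
σT⁴ = 5.67×10⁻⁸·(667)⁴ = 11220 W m^-2.
So S = 4×11220/(1−0.44) = 80160 W m^-2.

80200 W m^-2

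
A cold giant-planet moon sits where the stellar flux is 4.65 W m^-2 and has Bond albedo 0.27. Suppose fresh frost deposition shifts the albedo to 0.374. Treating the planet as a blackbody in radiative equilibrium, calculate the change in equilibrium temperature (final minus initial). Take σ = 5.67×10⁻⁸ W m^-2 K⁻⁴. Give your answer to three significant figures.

-2.34 K

With α = 0.27, T₁ = 62.20 K.
With α = 0.374, T₂ = 59.85 K.
Change: 59.85 − 62.20 = -2.345 K.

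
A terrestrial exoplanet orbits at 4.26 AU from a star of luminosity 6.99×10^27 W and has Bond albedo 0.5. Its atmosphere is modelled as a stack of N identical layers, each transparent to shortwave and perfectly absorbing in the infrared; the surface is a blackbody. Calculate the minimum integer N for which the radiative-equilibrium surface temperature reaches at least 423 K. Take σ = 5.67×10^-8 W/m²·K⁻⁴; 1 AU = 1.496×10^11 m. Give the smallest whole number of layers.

10

Orbital distance: d = 4.26 AU = 6.373×10^11 m.
Flux at the orbit: S = L/(4πd²) = 6.99×10^27/(4π·(6.37×10^11)²) = 1370 W/m².
OLR = S(1−α)/4 = 171.2 W/m²; the top layer radiates at T_e = 234.4 K.
Need (N+1)T_e⁴ ≥ T_s⁴, i.e. N+1 ≥ (423/234.4)⁴ = 10.604.
The minimum whole number is N = 10.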